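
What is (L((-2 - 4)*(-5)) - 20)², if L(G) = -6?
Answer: 676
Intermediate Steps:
(L((-2 - 4)*(-5)) - 20)² = (-6 - 20)² = (-26)² = 676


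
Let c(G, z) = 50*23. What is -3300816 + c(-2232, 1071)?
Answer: -3299666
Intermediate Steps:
c(G, z) = 1150
-3300816 + c(-2232, 1071) = -3300816 + 1150 = -3299666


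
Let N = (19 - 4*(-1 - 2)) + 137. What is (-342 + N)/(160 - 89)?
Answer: -174/71 ≈ -2.4507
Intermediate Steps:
N = 168 (N = (19 - 4*(-3)) + 137 = (19 + 12) + 137 = 31 + 137 = 168)
(-342 + N)/(160 - 89) = (-342 + 168)/(160 - 89) = -174/71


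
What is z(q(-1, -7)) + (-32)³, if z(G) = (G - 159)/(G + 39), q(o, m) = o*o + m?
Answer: -32773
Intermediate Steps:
q(o, m) = m + o² (q(o, m) = o² + m = m + o²)
z(G) = (-159 + G)/(39 + G)
z(q(-1, -7)) + (-32)³ = (-159 + (-7 + (-1)²))/(39 + (-7 + (-1)²)) + (-32)³ = (-159 + (-7 + 1))/(39 + (-7 + 1)) - 32768 = (-159 - 6)/(39 - 6) - 32768 = -165/33 - 32768 = (1/33)*(-165) - 32768 = -5 - 32768 = -32773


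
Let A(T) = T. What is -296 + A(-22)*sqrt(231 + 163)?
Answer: -296 - 22*sqrt(394) ≈ -732.69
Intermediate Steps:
-296 + A(-22)*sqrt(231 + 163) = -296 - 22*sqrt(231 + 163) = -296 - 22*sqrt(394)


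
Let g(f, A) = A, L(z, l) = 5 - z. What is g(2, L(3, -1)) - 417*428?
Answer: -178474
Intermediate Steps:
g(2, L(3, -1)) - 417*428 = (5 - 1*3) - 417*428 = (5 - 3) - 178476 = 2 - 178476 = -178474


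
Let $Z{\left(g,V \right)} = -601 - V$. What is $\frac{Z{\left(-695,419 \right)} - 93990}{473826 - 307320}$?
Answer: $- \frac{15835}{27751} \approx -0.57061$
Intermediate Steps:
$\frac{Z{\left(-695,419 \right)} - 93990}{473826 - 307320} = \frac{\left(-601 - 419\right) - 93990}{473826 - 307320} = \frac{\left(-601 - 419\right) - 93990}{166506} = \left(-1020 - 93990\right) \frac{1}{166506} = \left(-95010\right) \frac{1}{166506} = - \frac{15835}{27751}$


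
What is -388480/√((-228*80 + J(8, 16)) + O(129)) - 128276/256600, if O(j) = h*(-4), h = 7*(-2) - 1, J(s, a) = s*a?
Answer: -32069/64150 + 194240*I*√4513/4513 ≈ -0.49991 + 2891.4*I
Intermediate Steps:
J(s, a) = a*s
h = -15 (h = -14 - 1 = -15)
O(j) = 60 (O(j) = -15*(-4) = 60)
-388480/√((-228*80 + J(8, 16)) + O(129)) - 128276/256600 = -388480/√((-228*80 + 16*8) + 60) - 128276/256600 = -388480/√((-18240 + 128) + 60) - 128276*1/256600 = -388480/√(-18112 + 60) - 32069/64150 = -388480*(-I*√4513/9026) - 32069/64150 = -(-194240)*I*√4513/4513 - 32069/64150 = 194240*I*√4513/4513 - 32069/64150 = -32069/64150 + 194240*I*√4513/4513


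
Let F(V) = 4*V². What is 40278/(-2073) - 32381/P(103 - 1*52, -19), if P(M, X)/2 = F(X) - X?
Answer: -61659747/2021866 ≈ -30.496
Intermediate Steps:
P(M, X) = -2*X + 8*X² (P(M, X) = 2*(4*X² - X) = 2*(-X + 4*X²) = -2*X + 8*X²)
40278/(-2073) - 32381/P(103 - 1*52, -19) = 40278/(-2073) - 32381*(-1/(38*(-1 + 4*(-19)))) = 40278*(-1/2073) - 32381*(-1/(38*(-1 - 76))) = -13426/691 - 32381/(2*(-19)*(-77)) = -13426/691 - 32381/2926 = -61659747/2021866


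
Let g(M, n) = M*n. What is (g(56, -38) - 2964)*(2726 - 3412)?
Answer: 3493112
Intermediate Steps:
(g(56, -38) - 2964)*(2726 - 3412) = (56*(-38) - 2964)*(2726 - 3412) = (-2128 - 2964)*(-686) = -5092*(-686) = 3493112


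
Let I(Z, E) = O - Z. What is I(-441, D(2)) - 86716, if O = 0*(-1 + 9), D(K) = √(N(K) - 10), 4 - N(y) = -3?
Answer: -86275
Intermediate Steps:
N(y) = 7 (N(y) = 4 - 1*(-3) = 4 + 3 = 7)
D(K) = I*√3 (D(K) = √(7 - 10) = √(-3) = I*√3)
O = 0 (O = 0*8 = 0)
I(Z, E) = -Z (I(Z, E) = 0 - Z = -Z)
I(-441, D(2)) - 86716 = -1*(-441) - 86716 = 441 - 86716 = -86275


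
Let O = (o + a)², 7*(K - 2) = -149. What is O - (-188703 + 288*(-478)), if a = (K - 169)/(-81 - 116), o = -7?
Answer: 620702340472/1901641 ≈ 3.2640e+5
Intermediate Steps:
K = -135/7 (K = 2 + (⅐)*(-149) = 2 - 149/7 = -135/7 ≈ -19.286)
a = 1318/1379 (a = (-135/7 - 169)/(-81 - 116) = -1318/7/(-197) = -1318/7*(-1/197) = 1318/1379 ≈ 0.95576)
O = 69472225/1901641 (O = (-7 + 1318/1379)² = (-8335/1379)² = 69472225/1901641 ≈ 36.533)
O - (-188703 + 288*(-478)) = 69472225/1901641 - (-188703 + 288*(-478)) = 69472225/1901641 - (-188703 - 137664) = 69472225/1901641 - 1*(-326367) = 69472225/1901641 + 326367 = 620702340472/1901641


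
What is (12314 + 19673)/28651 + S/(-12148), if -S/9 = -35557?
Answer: -8780114387/348052348 ≈ -25.226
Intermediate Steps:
S = 320013 (S = -9*(-35557) = 320013)
(12314 + 19673)/28651 + S/(-12148) = (12314 + 19673)/28651 + 320013/(-12148) = 31987*(1/28651) + 320013*(-1/12148) = 31987/28651 - 320013/12148 = -8780114387/348052348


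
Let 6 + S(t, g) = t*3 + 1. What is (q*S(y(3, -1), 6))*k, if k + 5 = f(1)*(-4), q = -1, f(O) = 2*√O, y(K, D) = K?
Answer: 52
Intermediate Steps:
S(t, g) = -5 + 3*t (S(t, g) = -6 + (t*3 + 1) = -6 + (3*t + 1) = -6 + (1 + 3*t) = -5 + 3*t)
k = -13 (k = -5 + (2*√1)*(-4) = -5 + (2*1)*(-4) = -5 + 2*(-4) = -5 - 8 = -13)
(q*S(y(3, -1), 6))*k = -(-5 + 3*3)*(-13) = -(-5 + 9)*(-13) = -1*4*(-13) = -4*(-13) = 52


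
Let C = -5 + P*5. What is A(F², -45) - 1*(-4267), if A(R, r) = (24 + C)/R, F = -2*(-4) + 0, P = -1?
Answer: 136551/32 ≈ 4267.2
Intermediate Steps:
C = -10 (C = -5 - 1*5 = -5 - 5 = -10)
F = 8 (F = 8 + 0 = 8)
A(R, r) = 14/R (A(R, r) = (24 - 10)/R = 14/R)
A(F², -45) - 1*(-4267) = 14/(8²) - 1*(-4267) = 14/64 + 4267 = 14*(1/64) + 4267 = 7/32 + 4267 = 136551/32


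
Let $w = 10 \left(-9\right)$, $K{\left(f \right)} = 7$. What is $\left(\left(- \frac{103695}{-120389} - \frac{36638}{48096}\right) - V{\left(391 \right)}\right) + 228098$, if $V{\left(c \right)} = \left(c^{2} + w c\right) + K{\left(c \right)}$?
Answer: $\frac{319620948040069}{2895114672} \approx 1.104 \cdot 10^{5}$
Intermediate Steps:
$w = -90$
$V{\left(c \right)} = 7 + c^{2} - 90 c$ ($V{\left(c \right)} = \left(c^{2} - 90 c\right) + 7 = 7 + c^{2} - 90 c$)
$\left(\left(- \frac{103695}{-120389} - \frac{36638}{48096}\right) - V{\left(391 \right)}\right) + 228098 = \left(\left(- \frac{103695}{-120389} - \frac{36638}{48096}\right) - \left(7 + 391^{2} - 35190\right)\right) + 228098 = \left(\left(\left(-103695\right) \left(- \frac{1}{120389}\right) - \frac{18319}{24048}\right) - \left(7 + 152881 - 35190\right)\right) + 228098 = \left(\left(\frac{103695}{120389} - \frac{18319}{24048}\right) - 117698\right) + 228098 = \left(\frac{288251269}{2895114672} - 117698\right) + 228098 = - \frac{340748918413787}{2895114672} + 228098 = \frac{319620948040069}{2895114672}$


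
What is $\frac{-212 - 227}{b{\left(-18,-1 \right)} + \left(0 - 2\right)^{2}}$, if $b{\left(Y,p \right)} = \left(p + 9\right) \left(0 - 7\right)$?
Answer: $\frac{439}{52} \approx 8.4423$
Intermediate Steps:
$b{\left(Y,p \right)} = -63 - 7 p$ ($b{\left(Y,p \right)} = \left(9 + p\right) \left(-7\right) = -63 - 7 p$)
$\frac{-212 - 227}{b{\left(-18,-1 \right)} + \left(0 - 2\right)^{2}} = \frac{-212 - 227}{\left(-63 - -7\right) + \left(0 - 2\right)^{2}} = - \frac{439}{\left(-63 + 7\right) + \left(-2\right)^{2}} = - \frac{439}{-56 + 4} = - \frac{439}{-52} = \left(-439\right) \left(- \frac{1}{52}\right) = \frac{439}{52}$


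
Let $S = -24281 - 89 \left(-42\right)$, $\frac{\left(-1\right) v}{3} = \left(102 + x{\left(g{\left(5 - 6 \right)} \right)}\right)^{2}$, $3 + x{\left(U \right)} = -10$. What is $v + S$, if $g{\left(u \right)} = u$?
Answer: $-44306$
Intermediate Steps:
$x{\left(U \right)} = -13$ ($x{\left(U \right)} = -3 - 10 = -13$)
$v = -23763$ ($v = - 3 \left(102 - 13\right)^{2} = - 3 \cdot 89^{2} = \left(-3\right) 7921 = -23763$)
$S = -20543$ ($S = -24281 - -3738 = -24281 + 3738 = -20543$)
$v + S = -23763 - 20543 = -44306$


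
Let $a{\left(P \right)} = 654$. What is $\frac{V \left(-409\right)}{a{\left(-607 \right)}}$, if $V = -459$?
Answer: $\frac{62577}{218} \approx 287.05$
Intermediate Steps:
$\frac{V \left(-409\right)}{a{\left(-607 \right)}} = \frac{\left(-459\right) \left(-409\right)}{654} = 187731 \cdot \frac{1}{654} = \frac{62577}{218}$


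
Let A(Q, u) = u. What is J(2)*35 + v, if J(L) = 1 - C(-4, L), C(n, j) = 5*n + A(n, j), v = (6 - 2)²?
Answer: 681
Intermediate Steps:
v = 16 (v = 4² = 16)
C(n, j) = j + 5*n (C(n, j) = 5*n + j = j + 5*n)
J(L) = 21 - L (J(L) = 1 - (L + 5*(-4)) = 1 - (L - 20) = 1 - (-20 + L) = 1 + (20 - L) = 21 - L)
J(2)*35 + v = (21 - 1*2)*35 + 16 = (21 - 2)*35 + 16 = 19*35 + 16 = 665 + 16 = 681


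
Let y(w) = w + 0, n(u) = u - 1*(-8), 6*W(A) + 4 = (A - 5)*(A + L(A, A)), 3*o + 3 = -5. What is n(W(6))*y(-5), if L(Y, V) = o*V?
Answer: -85/3 ≈ -28.333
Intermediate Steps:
o = -8/3 (o = -1 + (⅓)*(-5) = -1 - 5/3 = -8/3 ≈ -2.6667)
L(Y, V) = -8*V/3
W(A) = -⅔ - 5*A*(-5 + A)/18 (W(A) = -⅔ + ((A - 5)*(A - 8*A/3))/6 = -⅔ + ((-5 + A)*(-5*A/3))/6 = -⅔ + (-5*A*(-5 + A)/3)/6 = -⅔ - 5*A*(-5 + A)/18)
n(u) = 8 + u (n(u) = u + 8 = 8 + u)
y(w) = w
n(W(6))*y(-5) = (8 + (-⅔ - 5/18*6² + (25/18)*6))*(-5) = (8 + (-⅔ - 5/18*36 + 25/3))*(-5) = (8 + (-⅔ - 10 + 25/3))*(-5) = (8 - 7/3)*(-5) = (17/3)*(-5) = -85/3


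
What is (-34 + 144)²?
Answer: 12100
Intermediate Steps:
(-34 + 144)² = 110² = 12100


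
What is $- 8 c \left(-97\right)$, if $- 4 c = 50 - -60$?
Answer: $-21340$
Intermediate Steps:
$c = - \frac{55}{2}$ ($c = - \frac{50 - -60}{4} = - \frac{50 + 60}{4} = \left(- \frac{1}{4}\right) 110 = - \frac{55}{2} \approx -27.5$)
$- 8 c \left(-97\right) = \left(-8\right) \left(- \frac{55}{2}\right) \left(-97\right) = 220 \left(-97\right) = -21340$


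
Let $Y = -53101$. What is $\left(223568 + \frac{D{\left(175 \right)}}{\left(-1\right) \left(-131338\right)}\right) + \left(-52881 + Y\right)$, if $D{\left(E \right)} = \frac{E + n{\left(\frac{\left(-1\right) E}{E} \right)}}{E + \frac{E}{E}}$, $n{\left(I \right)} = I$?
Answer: $\frac{1359028886071}{11557744} \approx 1.1759 \cdot 10^{5}$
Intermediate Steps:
$D{\left(E \right)} = \frac{-1 + E}{1 + E}$ ($D{\left(E \right)} = \frac{E + \frac{\left(-1\right) E}{E}}{E + \frac{E}{E}} = \frac{E - 1}{E + 1} = \frac{-1 + E}{1 + E}$)
$\left(223568 + \frac{D{\left(175 \right)}}{\left(-1\right) \left(-131338\right)}\right) + \left(-52881 + Y\right) = \left(223568 + \frac{\frac{1}{1 + 175} \left(-1 + 175\right)}{\left(-1\right) \left(-131338\right)}\right) - 105982 = \left(223568 + \frac{\frac{1}{176} \cdot 174}{131338}\right) - 105982 = \left(223568 + \frac{1}{176} \cdot 174 \cdot \frac{1}{131338}\right) - 105982 = \left(223568 + \frac{87}{88} \cdot \frac{1}{131338}\right) - 105982 = \left(223568 + \frac{87}{11557744}\right) - 105982 = \frac{2583941710679}{11557744} - 105982 = \frac{1359028886071}{11557744}$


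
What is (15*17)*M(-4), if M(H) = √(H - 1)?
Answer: 255*I*√5 ≈ 570.2*I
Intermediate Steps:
M(H) = √(-1 + H)
(15*17)*M(-4) = (15*17)*√(-1 - 4) = 255*√(-5) = 255*(I*√5) = 255*I*√5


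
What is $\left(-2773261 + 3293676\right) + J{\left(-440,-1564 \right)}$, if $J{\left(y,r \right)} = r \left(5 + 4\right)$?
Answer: $506339$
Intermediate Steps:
$J{\left(y,r \right)} = 9 r$ ($J{\left(y,r \right)} = r 9 = 9 r$)
$\left(-2773261 + 3293676\right) + J{\left(-440,-1564 \right)} = \left(-2773261 + 3293676\right) + 9 \left(-1564\right) = 520415 - 14076 = 506339$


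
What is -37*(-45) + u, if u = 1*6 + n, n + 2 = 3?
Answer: 1672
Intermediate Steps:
n = 1 (n = -2 + 3 = 1)
u = 7 (u = 1*6 + 1 = 6 + 1 = 7)
-37*(-45) + u = -37*(-45) + 7 = 1665 + 7 = 1672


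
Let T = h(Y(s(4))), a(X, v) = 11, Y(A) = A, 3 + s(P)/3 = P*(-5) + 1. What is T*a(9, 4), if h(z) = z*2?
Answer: -1452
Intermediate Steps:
s(P) = -6 - 15*P (s(P) = -9 + 3*(P*(-5) + 1) = -9 + 3*(-5*P + 1) = -9 + 3*(1 - 5*P) = -9 + (3 - 15*P) = -6 - 15*P)
h(z) = 2*z
T = -132 (T = 2*(-6 - 15*4) = 2*(-6 - 60) = 2*(-66) = -132)
T*a(9, 4) = -132*11 = -1452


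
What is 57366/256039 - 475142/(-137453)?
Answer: 129540011336/35193328667 ≈ 3.6808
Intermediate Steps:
57366/256039 - 475142/(-137453) = 57366*(1/256039) - 475142*(-1/137453) = 57366/256039 + 475142/137453 = 129540011336/35193328667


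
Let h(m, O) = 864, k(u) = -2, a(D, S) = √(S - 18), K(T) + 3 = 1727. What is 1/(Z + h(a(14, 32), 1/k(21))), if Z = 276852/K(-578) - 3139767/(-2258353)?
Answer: 973350143/998635149318 ≈ 0.00097468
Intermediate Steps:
K(T) = 1724 (K(T) = -3 + 1727 = 1724)
a(D, S) = √(-18 + S)
Z = 157660625766/973350143 (Z = 276852/1724 - 3139767/(-2258353) = 276852*(1/1724) - 3139767*(-1/2258353) = 69213/431 + 3139767/2258353 = 157660625766/973350143 ≈ 161.98)
1/(Z + h(a(14, 32), 1/k(21))) = 1/(157660625766/973350143 + 864) = 1/(998635149318/973350143) = 973350143/998635149318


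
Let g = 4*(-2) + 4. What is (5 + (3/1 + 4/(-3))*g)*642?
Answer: -1070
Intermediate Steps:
g = -4 (g = -8 + 4 = -4)
(5 + (3/1 + 4/(-3))*g)*642 = (5 + (3/1 + 4/(-3))*(-4))*642 = (5 + (3*1 + 4*(-⅓))*(-4))*642 = (5 + (3 - 4/3)*(-4))*642 = (5 + (5/3)*(-4))*642 = (5 - 20/3)*642 = -5/3*642 = -1070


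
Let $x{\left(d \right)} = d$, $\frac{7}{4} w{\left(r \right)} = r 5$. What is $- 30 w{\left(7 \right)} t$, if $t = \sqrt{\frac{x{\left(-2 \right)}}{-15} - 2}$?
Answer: $- 80 i \sqrt{105} \approx - 819.76 i$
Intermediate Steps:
$w{\left(r \right)} = \frac{20 r}{7}$ ($w{\left(r \right)} = \frac{4 r 5}{7} = \frac{4 \cdot 5 r}{7} = \frac{20 r}{7}$)
$t = \frac{2 i \sqrt{105}}{15}$ ($t = \sqrt{- \frac{2}{-15} - 2} = \sqrt{\left(-2\right) \left(- \frac{1}{15}\right) - 2} = \sqrt{\frac{2}{15} - 2} = \sqrt{- \frac{28}{15}} = \frac{2 i \sqrt{105}}{15} \approx 1.3663 i$)
$- 30 w{\left(7 \right)} t = - 30 \cdot \frac{20}{7} \cdot 7 \frac{2 i \sqrt{105}}{15} = \left(-30\right) 20 \frac{2 i \sqrt{105}}{15} = - 600 \frac{2 i \sqrt{105}}{15} = - 80 i \sqrt{105}$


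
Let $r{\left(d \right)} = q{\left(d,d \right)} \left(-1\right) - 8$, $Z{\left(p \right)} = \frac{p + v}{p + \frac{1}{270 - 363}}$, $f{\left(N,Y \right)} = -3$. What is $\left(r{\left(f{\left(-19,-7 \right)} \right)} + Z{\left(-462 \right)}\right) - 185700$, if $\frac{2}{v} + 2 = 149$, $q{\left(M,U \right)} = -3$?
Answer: $- \frac{390978044743}{2105383} \approx -1.857 \cdot 10^{5}$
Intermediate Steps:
$v = \frac{2}{147}$ ($v = \frac{2}{-2 + 149} = \frac{2}{147} \approx 0.013605$)
$Z{\left(p \right)} = \frac{\frac{2}{147} + p}{- \frac{1}{93} + p}$ ($Z{\left(p \right)} = \frac{p + \frac{2}{147}}{p + \frac{1}{270 - 363}} = \frac{\frac{2}{147} + p}{p + \frac{1}{-93}} = \frac{\frac{2}{147} + p}{p - \frac{1}{93}} = \frac{\frac{2}{147} + p}{- \frac{1}{93} + p}$)
$r{\left(d \right)} = -5$ ($r{\left(d \right)} = \left(-3\right) \left(-1\right) - 8 = 3 - 8 = -5$)
$\left(r{\left(f{\left(-19,-7 \right)} \right)} + Z{\left(-462 \right)}\right) - 185700 = \left(-5 + \frac{31 \left(2 + 147 \left(-462\right)\right)}{49 \left(-1 + 93 \left(-462\right)\right)}\right) - 185700 = \left(-5 + \frac{31 \left(2 - 67914\right)}{49 \left(-1 - 42966\right)}\right) - 185700 = \left(-5 + \frac{31}{49} \frac{1}{-42967} \left(-67912\right)\right) - 185700 = \left(-5 + \frac{31}{49} \left(- \frac{1}{42967}\right) \left(-67912\right)\right) - 185700 = \left(-5 + \frac{2105272}{2105383}\right) - 185700 = - \frac{8421643}{2105383} - 185700 = - \frac{390978044743}{2105383}$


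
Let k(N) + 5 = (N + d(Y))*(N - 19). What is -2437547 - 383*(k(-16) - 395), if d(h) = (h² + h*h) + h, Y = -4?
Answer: -2123487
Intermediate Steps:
d(h) = h + 2*h² (d(h) = (h² + h²) + h = 2*h² + h = h + 2*h²)
k(N) = -5 + (-19 + N)*(28 + N) (k(N) = -5 + (N - 4*(1 + 2*(-4)))*(N - 19) = -5 + (N - 4*(1 - 8))*(-19 + N) = -5 + (N - 4*(-7))*(-19 + N) = -5 + (N + 28)*(-19 + N) = -5 + (28 + N)*(-19 + N) = -5 + (-19 + N)*(28 + N))
-2437547 - 383*(k(-16) - 395) = -2437547 - 383*((-537 + (-16)² + 9*(-16)) - 395) = -2437547 - 383*((-537 + 256 - 144) - 395) = -2437547 - 383*(-425 - 395) = -2437547 - 383*(-820) = -2437547 - 1*(-314060) = -2437547 + 314060 = -2123487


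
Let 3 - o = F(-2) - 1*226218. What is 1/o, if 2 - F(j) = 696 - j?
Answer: 1/226917 ≈ 4.4069e-6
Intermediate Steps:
F(j) = -694 + j (F(j) = 2 - (696 - j) = 2 + (-696 + j) = -694 + j)
o = 226917 (o = 3 - ((-694 - 2) - 1*226218) = 3 - (-696 - 226218) = 3 - 1*(-226914) = 3 + 226914 = 226917)
1/o = 1/226917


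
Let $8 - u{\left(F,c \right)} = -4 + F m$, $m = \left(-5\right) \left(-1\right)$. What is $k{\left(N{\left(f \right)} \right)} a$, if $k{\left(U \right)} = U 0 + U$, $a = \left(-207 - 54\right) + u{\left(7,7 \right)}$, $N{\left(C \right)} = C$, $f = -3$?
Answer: $852$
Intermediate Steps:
$m = 5$
$u{\left(F,c \right)} = 12 - 5 F$ ($u{\left(F,c \right)} = 8 - \left(-4 + F 5\right) = 8 - \left(-4 + 5 F\right) = 12 - 5 F$)
$a = -284$ ($a = \left(-207 - 54\right) + \left(12 - 35\right) = -261 + \left(12 - 35\right) = -261 - 23 = -284$)
$k{\left(U \right)} = U$ ($k{\left(U \right)} = 0 + U = U$)
$k{\left(N{\left(f \right)} \right)} a = \left(-3\right) \left(-284\right) = 852$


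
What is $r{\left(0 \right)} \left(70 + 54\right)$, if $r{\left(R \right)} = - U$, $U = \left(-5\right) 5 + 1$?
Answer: $2976$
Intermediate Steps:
$U = -24$ ($U = -25 + 1 = -24$)
$r{\left(R \right)} = 24$ ($r{\left(R \right)} = \left(-1\right) \left(-24\right) = 24$)
$r{\left(0 \right)} \left(70 + 54\right) = 24 \left(70 + 54\right) = 24 \cdot 124 = 2976$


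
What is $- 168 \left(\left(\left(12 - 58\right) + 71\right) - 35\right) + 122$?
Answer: $1802$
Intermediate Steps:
$- 168 \left(\left(\left(12 - 58\right) + 71\right) - 35\right) + 122 = - 168 \left(\left(-46 + 71\right) - 35\right) + 122 = - 168 \left(25 - 35\right) + 122 = \left(-168\right) \left(-10\right) + 122 = 1680 + 122 = 1802$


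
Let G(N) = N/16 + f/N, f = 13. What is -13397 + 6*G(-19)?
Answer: -2038051/152 ≈ -13408.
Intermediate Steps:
G(N) = 13/N + N/16 (G(N) = N/16 + 13/N = 13/N + N/16)
-13397 + 6*G(-19) = -13397 + 6*(13/(-19) + (1/16)*(-19)) = -13397 + 6*(13*(-1/19) - 19/16) = -13397 + 6*(-13/19 - 19/16) = -13397 + 6*(-569/304) = -13397 - 1707/152 = -2038051/152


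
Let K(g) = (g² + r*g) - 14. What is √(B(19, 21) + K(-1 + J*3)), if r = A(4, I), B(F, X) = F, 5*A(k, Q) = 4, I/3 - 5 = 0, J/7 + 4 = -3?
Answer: 17*√1885/5 ≈ 147.62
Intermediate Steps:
J = -49 (J = -28 + 7*(-3) = -28 - 21 = -49)
I = 15 (I = 15 + 3*0 = 15 + 0 = 15)
A(k, Q) = ⅘ (A(k, Q) = (⅕)*4 = ⅘)
r = ⅘ ≈ 0.80000
K(g) = -14 + g² + 4*g/5 (K(g) = (g² + 4*g/5) - 14 = -14 + g² + 4*g/5)
√(B(19, 21) + K(-1 + J*3)) = √(19 + (-14 + (-1 - 49*3)² + 4*(-1 - 49*3)/5)) = √(19 + (-14 + (-1 - 147)² + 4*(-1 - 147)/5)) = √(19 + (-14 + (-148)² + (⅘)*(-148))) = √(19 + (-14 + 21904 - 592/5)) = √(19 + 108858/5) = √(108953/5) = 17*√1885/5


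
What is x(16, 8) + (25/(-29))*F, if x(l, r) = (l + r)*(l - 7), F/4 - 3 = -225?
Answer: 28464/29 ≈ 981.52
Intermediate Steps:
F = -888 (F = 12 + 4*(-225) = 12 - 900 = -888)
x(l, r) = (-7 + l)*(l + r) (x(l, r) = (l + r)*(-7 + l) = (-7 + l)*(l + r))
x(16, 8) + (25/(-29))*F = (16**2 - 7*16 - 7*8 + 16*8) + (25/(-29))*(-888) = (256 - 112 - 56 + 128) + (25*(-1/29))*(-888) = 216 - 25/29*(-888) = 216 + 22200/29 = 28464/29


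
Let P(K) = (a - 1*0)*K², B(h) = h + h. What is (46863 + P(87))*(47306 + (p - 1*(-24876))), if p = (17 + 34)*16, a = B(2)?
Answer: 5630992722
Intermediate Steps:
B(h) = 2*h
a = 4 (a = 2*2 = 4)
p = 816 (p = 51*16 = 816)
P(K) = 4*K² (P(K) = (4 - 1*0)*K² = (4 + 0)*K² = 4*K²)
(46863 + P(87))*(47306 + (p - 1*(-24876))) = (46863 + 4*87²)*(47306 + (816 - 1*(-24876))) = (46863 + 4*7569)*(47306 + (816 + 24876)) = (46863 + 30276)*(47306 + 25692) = 77139*72998 = 5630992722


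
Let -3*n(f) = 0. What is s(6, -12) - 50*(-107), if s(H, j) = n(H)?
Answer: 5350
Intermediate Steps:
n(f) = 0 (n(f) = -⅓*0 = 0)
s(H, j) = 0
s(6, -12) - 50*(-107) = 0 - 50*(-107) = 0 + 5350 = 5350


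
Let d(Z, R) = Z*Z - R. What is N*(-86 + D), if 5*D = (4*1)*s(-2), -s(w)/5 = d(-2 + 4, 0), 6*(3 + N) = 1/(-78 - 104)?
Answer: 55709/182 ≈ 306.09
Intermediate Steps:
d(Z, R) = Z² - R
N = -3277/1092 (N = -3 + 1/(6*(-78 - 104)) = -3 + (⅙)/(-182) = -3 + (⅙)*(-1/182) = -3 - 1/1092 = -3277/1092 ≈ -3.0009)
s(w) = -20 (s(w) = -5*((-2 + 4)² - 1*0) = -5*(2² + 0) = -5*(4 + 0) = -5*4 = -20)
D = -16 (D = ((4*1)*(-20))/5 = (4*(-20))/5 = (⅕)*(-80) = -16)
N*(-86 + D) = -3277*(-86 - 16)/1092 = -3277/1092*(-102) = 55709/182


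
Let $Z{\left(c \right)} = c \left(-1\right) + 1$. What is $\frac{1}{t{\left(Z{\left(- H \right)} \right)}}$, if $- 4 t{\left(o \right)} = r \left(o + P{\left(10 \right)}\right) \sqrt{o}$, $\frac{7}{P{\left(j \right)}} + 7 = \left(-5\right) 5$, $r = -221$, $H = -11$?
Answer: $\frac{64 i \sqrt{10}}{361335} \approx 0.00056011 i$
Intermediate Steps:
$P{\left(j \right)} = - \frac{7}{32}$ ($P{\left(j \right)} = \frac{7}{-7 - 25} = \frac{7}{-32} = 7 \left(- \frac{1}{32}\right) = - \frac{7}{32}$)
$Z{\left(c \right)} = 1 - c$ ($Z{\left(c \right)} = - c + 1 = 1 - c$)
$t{\left(o \right)} = - \frac{\sqrt{o} \left(\frac{1547}{32} - 221 o\right)}{4}$ ($t{\left(o \right)} = - \frac{- 221 \left(o - \frac{7}{32}\right) \sqrt{o}}{4} = - \frac{- 221 \left(- \frac{7}{32} + o\right) \sqrt{o}}{4} = - \frac{\left(\frac{1547}{32} - 221 o\right) \sqrt{o}}{4} = - \frac{\sqrt{o} \left(\frac{1547}{32} - 221 o\right)}{4}$)
$\frac{1}{t{\left(Z{\left(- H \right)} \right)}} = \frac{1}{\frac{221}{128} \sqrt{1 - \left(-1\right) \left(-11\right)} \left(-7 + 32 \left(1 - \left(-1\right) \left(-11\right)\right)\right)} = \frac{1}{\frac{221}{128} \sqrt{1 - 11} \left(-7 + 32 \left(1 - 11\right)\right)} = \frac{1}{\frac{221}{128} \sqrt{-10} \left(-7 + 32 \left(-10\right)\right)} = \frac{1}{\frac{221}{128} i \sqrt{10} \left(-7 - 320\right)} = \frac{1}{\frac{221}{128} i \sqrt{10} \left(-327\right)} = \frac{1}{\left(- \frac{72267}{128}\right) i \sqrt{10}} = \frac{64 i \sqrt{10}}{361335}$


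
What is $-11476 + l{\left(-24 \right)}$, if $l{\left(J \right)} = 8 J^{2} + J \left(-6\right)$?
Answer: $-6724$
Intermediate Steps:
$l{\left(J \right)} = - 6 J + 8 J^{2}$ ($l{\left(J \right)} = 8 J^{2} - 6 J = - 6 J + 8 J^{2}$)
$-11476 + l{\left(-24 \right)} = -11476 + 2 \left(-24\right) \left(-3 + 4 \left(-24\right)\right) = -11476 + 2 \left(-24\right) \left(-3 - 96\right) = -11476 + 2 \left(-24\right) \left(-99\right) = -11476 + 4752 = -6724$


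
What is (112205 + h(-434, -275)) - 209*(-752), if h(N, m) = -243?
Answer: 269130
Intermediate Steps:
(112205 + h(-434, -275)) - 209*(-752) = (112205 - 243) - 209*(-752) = 111962 + 157168 = 269130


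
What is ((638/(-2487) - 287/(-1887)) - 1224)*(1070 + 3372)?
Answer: -8505962395102/1564323 ≈ -5.4375e+6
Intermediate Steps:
((638/(-2487) - 287/(-1887)) - 1224)*(1070 + 3372) = ((638*(-1/2487) - 287*(-1/1887)) - 1224)*4442 = ((-638/2487 + 287/1887) - 1224)*4442 = (-163379/1564323 - 1224)*4442 = -1914894731/1564323*4442 = -8505962395102/1564323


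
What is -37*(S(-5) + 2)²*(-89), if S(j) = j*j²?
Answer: 49819797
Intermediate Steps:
S(j) = j³
-37*(S(-5) + 2)²*(-89) = -37*((-5)³ + 2)²*(-89) = -37*(-125 + 2)²*(-89) = -37*(-123)²*(-89) = -37*15129*(-89) = -559773*(-89) = 49819797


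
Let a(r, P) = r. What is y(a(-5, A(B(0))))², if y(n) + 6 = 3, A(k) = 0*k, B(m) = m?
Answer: 9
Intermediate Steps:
A(k) = 0
y(n) = -3 (y(n) = -6 + 3 = -3)
y(a(-5, A(B(0))))² = (-3)² = 9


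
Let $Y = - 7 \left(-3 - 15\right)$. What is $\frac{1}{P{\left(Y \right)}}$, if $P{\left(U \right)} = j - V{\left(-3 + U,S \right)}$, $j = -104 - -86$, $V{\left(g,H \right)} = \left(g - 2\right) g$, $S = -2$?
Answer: $- \frac{1}{14901} \approx -6.711 \cdot 10^{-5}$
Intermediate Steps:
$V{\left(g,H \right)} = g \left(-2 + g\right)$ ($V{\left(g,H \right)} = \left(-2 + g\right) g = g \left(-2 + g\right)$)
$j = -18$ ($j = -104 + 86 = -18$)
$Y = 126$ ($Y = \left(-7\right) \left(-18\right) = 126$)
$P{\left(U \right)} = -18 - \left(-5 + U\right) \left(-3 + U\right)$ ($P{\left(U \right)} = -18 - \left(-3 + U\right) \left(-2 + \left(-3 + U\right)\right) = -18 - \left(-3 + U\right) \left(-5 + U\right) = -18 - \left(-5 + U\right) \left(-3 + U\right)$)
$\frac{1}{P{\left(Y \right)}} = \frac{1}{-33 - 126^{2} + 8 \cdot 126} = \frac{1}{-33 - 15876 + 1008} = \frac{1}{-14901} = - \frac{1}{14901}$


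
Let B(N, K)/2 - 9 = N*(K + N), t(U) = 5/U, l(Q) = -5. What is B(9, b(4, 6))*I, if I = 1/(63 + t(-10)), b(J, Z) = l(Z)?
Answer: 36/25 ≈ 1.4400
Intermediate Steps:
b(J, Z) = -5
B(N, K) = 18 + 2*N*(K + N) (B(N, K) = 18 + 2*(N*(K + N)) = 18 + 2*N*(K + N))
I = 2/125 (I = 1/(63 + 5/(-10)) = 1/(63 + 5*(-⅒)) = 1/(63 - ½) = 1/(125/2) = 2/125 ≈ 0.016000)
B(9, b(4, 6))*I = (18 + 2*9² + 2*(-5)*9)*(2/125) = (18 + 2*81 - 90)*(2/125) = (18 + 162 - 90)*(2/125) = 90*(2/125) = 36/25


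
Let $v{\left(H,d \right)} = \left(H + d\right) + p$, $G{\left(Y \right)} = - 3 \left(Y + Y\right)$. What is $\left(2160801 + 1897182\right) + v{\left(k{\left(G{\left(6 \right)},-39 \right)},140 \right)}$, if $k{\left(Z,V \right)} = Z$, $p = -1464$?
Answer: $4056623$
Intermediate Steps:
$G{\left(Y \right)} = - 6 Y$ ($G{\left(Y \right)} = - 3 \cdot 2 Y = - 6 Y$)
$v{\left(H,d \right)} = -1464 + H + d$ ($v{\left(H,d \right)} = \left(H + d\right) - 1464 = -1464 + H + d$)
$\left(2160801 + 1897182\right) + v{\left(k{\left(G{\left(6 \right)},-39 \right)},140 \right)} = \left(2160801 + 1897182\right) - 1360 = 4057983 - 1360 = 4056623$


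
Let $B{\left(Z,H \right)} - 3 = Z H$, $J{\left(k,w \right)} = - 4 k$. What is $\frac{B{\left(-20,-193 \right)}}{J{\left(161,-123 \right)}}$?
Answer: $- \frac{3863}{644} \approx -5.9984$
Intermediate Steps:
$B{\left(Z,H \right)} = 3 + H Z$ ($B{\left(Z,H \right)} = 3 + Z H = 3 + H Z$)
$\frac{B{\left(-20,-193 \right)}}{J{\left(161,-123 \right)}} = \frac{3 - -3860}{\left(-4\right) 161} = \frac{3 + 3860}{-644} = 3863 \left(- \frac{1}{644}\right) = - \frac{3863}{644}$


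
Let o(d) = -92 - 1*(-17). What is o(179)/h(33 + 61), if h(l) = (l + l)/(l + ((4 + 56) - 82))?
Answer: -1350/47 ≈ -28.723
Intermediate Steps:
o(d) = -75 (o(d) = -92 + 17 = -75)
h(l) = 2*l/(-22 + l) (h(l) = (2*l)/(l + (60 - 82)) = (2*l)/(l - 22) = (2*l)/(-22 + l) = 2*l/(-22 + l))
o(179)/h(33 + 61) = -75*(-22 + (33 + 61))/(2*(33 + 61)) = -75/(2*94/(-22 + 94)) = -75/(2*94/72) = -75/(2*94*(1/72)) = -75/47/18 = -75*18/47 = -1350/47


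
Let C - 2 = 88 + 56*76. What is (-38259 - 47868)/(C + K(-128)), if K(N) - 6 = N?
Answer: -28709/1408 ≈ -20.390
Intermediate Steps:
K(N) = 6 + N
C = 4346 (C = 2 + (88 + 56*76) = 2 + (88 + 4256) = 2 + 4344 = 4346)
(-38259 - 47868)/(C + K(-128)) = (-38259 - 47868)/(4346 + (6 - 128)) = -86127/(4346 - 122) = -86127/4224 = -86127*1/4224 = -28709/1408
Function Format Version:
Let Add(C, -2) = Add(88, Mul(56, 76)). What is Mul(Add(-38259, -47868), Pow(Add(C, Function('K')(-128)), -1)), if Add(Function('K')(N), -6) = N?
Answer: Rational(-28709, 1408) ≈ -20.390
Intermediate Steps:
Function('K')(N) = Add(6, N)
C = 4346 (C = Add(2, Add(88, Mul(56, 76))) = Add(2, Add(88, 4256)) = Add(2, 4344) = 4346)
Mul(Add(-38259, -47868), Pow(Add(C, Function('K')(-128)), -1)) = Mul(Add(-38259, -47868), Pow(Add(4346, Add(6, -128)), -1)) = Mul(-86127, Pow(Add(4346, -122), -1)) = Mul(-86127, Pow(4224, -1)) = Mul(-86127, Rational(1, 4224)) = Rational(-28709, 1408)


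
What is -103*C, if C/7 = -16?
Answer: 11536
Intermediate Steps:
C = -112 (C = 7*(-16) = -112)
-103*C = -103*(-112) = 11536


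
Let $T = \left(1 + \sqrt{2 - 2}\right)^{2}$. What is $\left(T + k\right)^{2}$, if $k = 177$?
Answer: $31684$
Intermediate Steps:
$T = 1$ ($T = \left(1 + \sqrt{0}\right)^{2} = \left(1 + 0\right)^{2} = 1^{2} = 1$)
$\left(T + k\right)^{2} = \left(1 + 177\right)^{2} = 178^{2} = 31684$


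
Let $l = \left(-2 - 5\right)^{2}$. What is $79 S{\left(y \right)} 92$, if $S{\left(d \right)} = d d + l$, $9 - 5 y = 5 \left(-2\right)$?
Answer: $\frac{11527048}{25} \approx 4.6108 \cdot 10^{5}$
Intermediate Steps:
$l = 49$ ($l = \left(-7\right)^{2} = 49$)
$y = \frac{19}{5}$ ($y = \frac{9}{5} - \frac{5 \left(-2\right)}{5} = \frac{9}{5} - -2 = \frac{9}{5} + 2 = \frac{19}{5} \approx 3.8$)
$S{\left(d \right)} = 49 + d^{2}$ ($S{\left(d \right)} = d d + 49 = d^{2} + 49 = 49 + d^{2}$)
$79 S{\left(y \right)} 92 = 79 \left(49 + \left(\frac{19}{5}\right)^{2}\right) 92 = 79 \left(49 + \frac{361}{25}\right) 92 = 79 \cdot \frac{1586}{25} \cdot 92 = \frac{125294}{25} \cdot 92 = \frac{11527048}{25}$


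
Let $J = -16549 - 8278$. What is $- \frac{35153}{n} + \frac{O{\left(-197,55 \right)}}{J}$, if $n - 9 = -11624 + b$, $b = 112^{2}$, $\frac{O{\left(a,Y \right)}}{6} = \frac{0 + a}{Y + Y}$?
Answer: $- \frac{48000345166}{1268535565} \approx -37.839$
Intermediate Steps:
$O{\left(a,Y \right)} = \frac{3 a}{Y}$ ($O{\left(a,Y \right)} = 6 \frac{0 + a}{Y + Y} = 6 \frac{a}{2 Y} = \frac{3 a}{Y}$)
$J = -24827$
$b = 12544$
$n = 929$ ($n = 9 + \left(-11624 + 12544\right) = 9 + 920 = 929$)
$- \frac{35153}{n} + \frac{O{\left(-197,55 \right)}}{J} = - \frac{35153}{929} + \frac{3 \left(-197\right) \frac{1}{55}}{-24827} = \left(-35153\right) \frac{1}{929} + 3 \left(-197\right) \frac{1}{55} \left(- \frac{1}{24827}\right) = - \frac{35153}{929} - - \frac{591}{1365485} = - \frac{35153}{929} + \frac{591}{1365485} = - \frac{48000345166}{1268535565}$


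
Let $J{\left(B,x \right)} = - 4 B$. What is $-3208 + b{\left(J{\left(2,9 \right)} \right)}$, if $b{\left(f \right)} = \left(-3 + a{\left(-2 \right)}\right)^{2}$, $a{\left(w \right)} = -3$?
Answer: $-3172$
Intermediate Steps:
$b{\left(f \right)} = 36$ ($b{\left(f \right)} = \left(-3 - 3\right)^{2} = \left(-6\right)^{2} = 36$)
$-3208 + b{\left(J{\left(2,9 \right)} \right)} = -3208 + 36 = -3172$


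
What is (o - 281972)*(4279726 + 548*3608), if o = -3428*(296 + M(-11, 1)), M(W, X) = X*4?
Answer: -8198879670520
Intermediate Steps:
M(W, X) = 4*X
o = -1028400 (o = -3428*(296 + 4*1) = -3428*(296 + 4) = -3428*300 = -1028400)
(o - 281972)*(4279726 + 548*3608) = (-1028400 - 281972)*(4279726 + 548*3608) = -1310372*(4279726 + 1977184) = -1310372*6256910 = -8198879670520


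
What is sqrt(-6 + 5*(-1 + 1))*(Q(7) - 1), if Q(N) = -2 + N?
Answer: 4*I*sqrt(6) ≈ 9.798*I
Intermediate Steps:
sqrt(-6 + 5*(-1 + 1))*(Q(7) - 1) = sqrt(-6 + 5*(-1 + 1))*((-2 + 7) - 1) = sqrt(-6 + 5*0)*(5 - 1) = sqrt(-6 + 0)*4 = sqrt(-6)*4 = (I*sqrt(6))*4 = 4*I*sqrt(6)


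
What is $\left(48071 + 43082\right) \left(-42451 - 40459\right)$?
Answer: $-7557495230$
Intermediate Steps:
$\left(48071 + 43082\right) \left(-42451 - 40459\right) = 91153 \left(-82910\right) = -7557495230$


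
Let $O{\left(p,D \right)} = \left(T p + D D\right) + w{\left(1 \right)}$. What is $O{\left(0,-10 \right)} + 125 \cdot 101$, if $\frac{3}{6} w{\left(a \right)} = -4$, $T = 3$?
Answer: $12717$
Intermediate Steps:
$w{\left(a \right)} = -8$ ($w{\left(a \right)} = 2 \left(-4\right) = -8$)
$O{\left(p,D \right)} = -8 + D^{2} + 3 p$ ($O{\left(p,D \right)} = \left(3 p + D D\right) - 8 = \left(3 p + D^{2}\right) - 8 = \left(D^{2} + 3 p\right) - 8 = -8 + D^{2} + 3 p$)
$O{\left(0,-10 \right)} + 125 \cdot 101 = \left(-8 + \left(-10\right)^{2} + 3 \cdot 0\right) + 125 \cdot 101 = \left(-8 + 100 + 0\right) + 12625 = 92 + 12625 = 12717$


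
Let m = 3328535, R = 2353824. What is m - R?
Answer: 974711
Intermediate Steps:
m - R = 3328535 - 1*2353824 = 3328535 - 2353824 = 974711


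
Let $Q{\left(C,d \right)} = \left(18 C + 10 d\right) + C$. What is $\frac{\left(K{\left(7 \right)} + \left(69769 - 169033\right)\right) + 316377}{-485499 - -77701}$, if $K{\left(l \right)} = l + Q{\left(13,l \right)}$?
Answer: $- \frac{217437}{407798} \approx -0.5332$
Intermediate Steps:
$Q{\left(C,d \right)} = 10 d + 19 C$ ($Q{\left(C,d \right)} = \left(10 d + 18 C\right) + C = 10 d + 19 C$)
$K{\left(l \right)} = 247 + 11 l$ ($K{\left(l \right)} = l + \left(10 l + 19 \cdot 13\right) = l + \left(10 l + 247\right) = l + \left(247 + 10 l\right) = 247 + 11 l$)
$\frac{\left(K{\left(7 \right)} + \left(69769 - 169033\right)\right) + 316377}{-485499 - -77701} = \frac{\left(\left(247 + 11 \cdot 7\right) + \left(69769 - 169033\right)\right) + 316377}{-485499 - -77701} = \frac{\left(\left(247 + 77\right) + \left(69769 - 169033\right)\right) + 316377}{-485499 + 77701} = \frac{\left(324 - 99264\right) + 316377}{-407798} = \left(-98940 + 316377\right) \left(- \frac{1}{407798}\right) = 217437 \left(- \frac{1}{407798}\right) = - \frac{217437}{407798}$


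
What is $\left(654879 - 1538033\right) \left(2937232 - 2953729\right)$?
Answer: $14569391538$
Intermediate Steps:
$\left(654879 - 1538033\right) \left(2937232 - 2953729\right) = - 883154 \left(2937232 - 2953729\right) = \left(-883154\right) \left(-16497\right) = 14569391538$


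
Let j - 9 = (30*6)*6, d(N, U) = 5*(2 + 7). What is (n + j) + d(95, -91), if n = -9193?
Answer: -8059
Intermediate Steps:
d(N, U) = 45 (d(N, U) = 5*9 = 45)
j = 1089 (j = 9 + (30*6)*6 = 9 + 180*6 = 9 + 1080 = 1089)
(n + j) + d(95, -91) = (-9193 + 1089) + 45 = -8104 + 45 = -8059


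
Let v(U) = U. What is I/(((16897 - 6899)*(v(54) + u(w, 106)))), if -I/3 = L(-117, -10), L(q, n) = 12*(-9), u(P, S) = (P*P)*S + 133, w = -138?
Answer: 162/10092236149 ≈ 1.6052e-8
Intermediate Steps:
u(P, S) = 133 + S*P² (u(P, S) = P²*S + 133 = S*P² + 133 = 133 + S*P²)
L(q, n) = -108
I = 324 (I = -3*(-108) = 324)
I/(((16897 - 6899)*(v(54) + u(w, 106)))) = 324/(((16897 - 6899)*(54 + (133 + 106*(-138)²)))) = 324/((9998*(54 + (133 + 106*19044)))) = 324/((9998*(54 + (133 + 2018664)))) = 324/((9998*(54 + 2018797))) = 324/((9998*2018851)) = 324/20184472298 = 324*(1/20184472298) = 162/10092236149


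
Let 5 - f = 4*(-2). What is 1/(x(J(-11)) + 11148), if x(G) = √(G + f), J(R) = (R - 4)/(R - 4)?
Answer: 5574/62138945 - √14/124277890 ≈ 8.9672e-5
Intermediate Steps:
f = 13 (f = 5 - 4*(-2) = 5 - 1*(-8) = 5 + 8 = 13)
J(R) = 1 (J(R) = (-4 + R)/(-4 + R) = 1)
x(G) = √(13 + G) (x(G) = √(G + 13) = √(13 + G))
1/(x(J(-11)) + 11148) = 1/(√(13 + 1) + 11148) = 1/(√14 + 11148) = 1/(11148 + √14)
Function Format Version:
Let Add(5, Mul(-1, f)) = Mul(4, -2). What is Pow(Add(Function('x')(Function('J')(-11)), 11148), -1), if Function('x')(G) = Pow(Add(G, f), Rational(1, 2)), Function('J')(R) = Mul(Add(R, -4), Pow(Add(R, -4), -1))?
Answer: Add(Rational(5574, 62138945), Mul(Rational(-1, 124277890), Pow(14, Rational(1, 2)))) ≈ 8.9672e-5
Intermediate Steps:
f = 13 (f = Add(5, Mul(-1, Mul(4, -2))) = Add(5, Mul(-1, -8)) = Add(5, 8) = 13)
Function('J')(R) = 1 (Function('J')(R) = Mul(Add(-4, R), Pow(Add(-4, R), -1)) = 1)
Function('x')(G) = Pow(Add(13, G), Rational(1, 2)) (Function('x')(G) = Pow(Add(G, 13), Rational(1, 2)) = Pow(Add(13, G), Rational(1, 2)))
Pow(Add(Function('x')(Function('J')(-11)), 11148), -1) = Pow(Add(Pow(Add(13, 1), Rational(1, 2)), 11148), -1) = Pow(Add(Pow(14, Rational(1, 2)), 11148), -1) = Pow(Add(11148, Pow(14, Rational(1, 2))), -1)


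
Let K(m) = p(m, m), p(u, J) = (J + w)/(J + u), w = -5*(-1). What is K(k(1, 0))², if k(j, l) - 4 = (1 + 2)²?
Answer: 81/169 ≈ 0.47929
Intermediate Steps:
k(j, l) = 13 (k(j, l) = 4 + (1 + 2)² = 4 + 3² = 4 + 9 = 13)
w = 5
p(u, J) = (5 + J)/(J + u) (p(u, J) = (J + 5)/(J + u) = (5 + J)/(J + u))
K(m) = (5 + m)/(2*m) (K(m) = (5 + m)/(m + m) = (5 + m)/((2*m)) = (1/(2*m))*(5 + m) = (5 + m)/(2*m))
K(k(1, 0))² = ((½)*(5 + 13)/13)² = ((½)*(1/13)*18)² = (9/13)² = 81/169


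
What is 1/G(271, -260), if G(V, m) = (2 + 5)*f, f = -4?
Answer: -1/28 ≈ -0.035714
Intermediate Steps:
G(V, m) = -28 (G(V, m) = (2 + 5)*(-4) = 7*(-4) = -28)
1/G(271, -260) = 1/(-28) = -1/28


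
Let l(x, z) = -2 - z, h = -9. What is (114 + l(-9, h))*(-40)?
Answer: -4840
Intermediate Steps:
(114 + l(-9, h))*(-40) = (114 + (-2 - 1*(-9)))*(-40) = (114 + (-2 + 9))*(-40) = (114 + 7)*(-40) = 121*(-40) = -4840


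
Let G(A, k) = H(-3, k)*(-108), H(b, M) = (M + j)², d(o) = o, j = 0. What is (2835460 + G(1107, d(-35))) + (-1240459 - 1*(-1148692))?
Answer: 2611393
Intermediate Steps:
H(b, M) = M² (H(b, M) = (M + 0)² = M²)
G(A, k) = -108*k² (G(A, k) = k²*(-108) = -108*k²)
(2835460 + G(1107, d(-35))) + (-1240459 - 1*(-1148692)) = (2835460 - 108*(-35)²) + (-1240459 - 1*(-1148692)) = (2835460 - 108*1225) + (-1240459 + 1148692) = (2835460 - 132300) - 91767 = 2703160 - 91767 = 2611393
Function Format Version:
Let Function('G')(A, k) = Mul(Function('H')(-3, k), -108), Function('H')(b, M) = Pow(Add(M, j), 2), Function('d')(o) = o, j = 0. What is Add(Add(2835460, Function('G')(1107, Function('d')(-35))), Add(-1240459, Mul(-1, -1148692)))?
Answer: 2611393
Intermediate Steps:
Function('H')(b, M) = Pow(M, 2) (Function('H')(b, M) = Pow(Add(M, 0), 2) = Pow(M, 2))
Function('G')(A, k) = Mul(-108, Pow(k, 2)) (Function('G')(A, k) = Mul(Pow(k, 2), -108) = Mul(-108, Pow(k, 2)))
Add(Add(2835460, Function('G')(1107, Function('d')(-35))), Add(-1240459, Mul(-1, -1148692))) = Add(Add(2835460, Mul(-108, Pow(-35, 2))), Add(-1240459, Mul(-1, -1148692))) = Add(Add(2835460, Mul(-108, 1225)), Add(-1240459, 1148692)) = Add(Add(2835460, -132300), -91767) = Add(2703160, -91767) = 2611393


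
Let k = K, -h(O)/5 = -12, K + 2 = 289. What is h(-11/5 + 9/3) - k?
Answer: -227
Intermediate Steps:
K = 287 (K = -2 + 289 = 287)
h(O) = 60 (h(O) = -5*(-12) = 60)
k = 287
h(-11/5 + 9/3) - k = 60 - 1*287 = 60 - 287 = -227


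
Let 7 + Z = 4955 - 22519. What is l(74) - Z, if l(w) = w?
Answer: 17645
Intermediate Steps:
Z = -17571 (Z = -7 + (4955 - 22519) = -7 - 17564 = -17571)
l(74) - Z = 74 - 1*(-17571) = 74 + 17571 = 17645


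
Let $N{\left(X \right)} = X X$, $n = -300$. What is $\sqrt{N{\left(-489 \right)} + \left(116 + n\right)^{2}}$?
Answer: $\sqrt{272977} \approx 522.47$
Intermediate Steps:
$N{\left(X \right)} = X^{2}$
$\sqrt{N{\left(-489 \right)} + \left(116 + n\right)^{2}} = \sqrt{\left(-489\right)^{2} + \left(116 - 300\right)^{2}} = \sqrt{239121 + \left(-184\right)^{2}} = \sqrt{239121 + 33856} = \sqrt{272977}$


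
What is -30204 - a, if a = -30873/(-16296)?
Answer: -164078419/5432 ≈ -30206.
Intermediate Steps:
a = 10291/5432 (a = -30873*(-1/16296) = 10291/5432 ≈ 1.8945)
-30204 - a = -30204 - 1*10291/5432 = -30204 - 10291/5432 = -164078419/5432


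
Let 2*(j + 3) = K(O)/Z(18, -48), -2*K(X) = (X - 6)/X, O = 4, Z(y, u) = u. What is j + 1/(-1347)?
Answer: -517825/172416 ≈ -3.0033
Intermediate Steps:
K(X) = -(-6 + X)/(2*X) (K(X) = -(X - 6)/(2*X) = -(-6 + X)/(2*X))
j = -1153/384 (j = -3 + (((1/2)*(6 - 1*4)/4)/(-48))/2 = -3 + (((1/2)*(1/4)*(6 - 4))*(-1/48))/2 = -3 + (((1/2)*(1/4)*2)*(-1/48))/2 = -3 + ((1/4)*(-1/48))/2 = -3 + (1/2)*(-1/192) = -3 - 1/384 = -1153/384 ≈ -3.0026)
j + 1/(-1347) = -1153/384 + 1/(-1347) = -1153/384 - 1/1347 = -517825/172416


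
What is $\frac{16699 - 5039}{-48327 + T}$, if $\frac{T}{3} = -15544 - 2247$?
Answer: $- \frac{583}{5085} \approx -0.11465$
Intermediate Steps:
$T = -53373$ ($T = 3 \left(-15544 - 2247\right) = 3 \left(-17791\right) = -53373$)
$\frac{16699 - 5039}{-48327 + T} = \frac{16699 - 5039}{-48327 - 53373} = \frac{11660}{-101700} = 11660 \left(- \frac{1}{101700}\right) = - \frac{583}{5085}$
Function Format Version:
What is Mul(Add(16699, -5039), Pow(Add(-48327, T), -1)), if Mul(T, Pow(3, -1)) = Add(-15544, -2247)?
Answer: Rational(-583, 5085) ≈ -0.11465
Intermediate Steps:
T = -53373 (T = Mul(3, Add(-15544, -2247)) = Mul(3, -17791) = -53373)
Mul(Add(16699, -5039), Pow(Add(-48327, T), -1)) = Mul(Add(16699, -5039), Pow(Add(-48327, -53373), -1)) = Mul(11660, Pow(-101700, -1)) = Mul(11660, Rational(-1, 101700)) = Rational(-583, 5085)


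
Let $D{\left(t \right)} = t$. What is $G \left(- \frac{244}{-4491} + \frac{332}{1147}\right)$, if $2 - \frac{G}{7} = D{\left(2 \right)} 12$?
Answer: $- \frac{272715520}{5151177} \approx -52.942$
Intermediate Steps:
$G = -154$ ($G = 14 - 7 \cdot 2 \cdot 12 = 14 - 168 = -154$)
$G \left(- \frac{244}{-4491} + \frac{332}{1147}\right) = - 154 \left(- \frac{244}{-4491} + \frac{332}{1147}\right) = - 154 \left(\left(-244\right) \left(- \frac{1}{4491}\right) + 332 \cdot \frac{1}{1147}\right) = - 154 \left(\frac{244}{4491} + \frac{332}{1147}\right) = \left(-154\right) \frac{1770880}{5151177} = - \frac{272715520}{5151177}$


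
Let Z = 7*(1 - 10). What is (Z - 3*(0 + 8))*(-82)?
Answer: 7134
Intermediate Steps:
Z = -63 (Z = 7*(-9) = -63)
(Z - 3*(0 + 8))*(-82) = (-63 - 3*(0 + 8))*(-82) = (-63 - 3*8)*(-82) = (-63 - 24)*(-82) = -87*(-82) = 7134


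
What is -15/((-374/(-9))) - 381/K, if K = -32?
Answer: 69087/5984 ≈ 11.545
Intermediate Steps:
-15/((-374/(-9))) - 381/K = -15/((-374/(-9))) - 381/(-32) = -15/((-374*(-⅑))) - 381*(-1/32) = -15/374/9 + 381/32 = -15*9/374 + 381/32 = -135/374 + 381/32 = 69087/5984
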